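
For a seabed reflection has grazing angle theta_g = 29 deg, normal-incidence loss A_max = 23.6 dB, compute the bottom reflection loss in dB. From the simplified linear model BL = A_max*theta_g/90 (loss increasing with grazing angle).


BL = A_max * theta_g / 90 = 23.6 * 29 / 90 = 7.6

7.6 dB


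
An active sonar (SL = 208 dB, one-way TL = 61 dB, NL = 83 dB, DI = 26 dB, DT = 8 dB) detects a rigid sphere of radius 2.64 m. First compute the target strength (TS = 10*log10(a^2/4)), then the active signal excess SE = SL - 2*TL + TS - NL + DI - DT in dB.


Step 1: TS = 10*log10(2.64^2/4) = 2.41 dB
Step 2: SE = SL - 2*TL + TS - NL + DI - DT = 208 - 2*61 + (2.41) - 83 + 26 - 8 = 23.41

23.41 dB


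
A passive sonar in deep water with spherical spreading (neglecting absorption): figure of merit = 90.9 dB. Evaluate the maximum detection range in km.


At max range FOM = TL, so 20*log10(R) = 90.9
R = 10^(90.9/20) = 35075.19 m = 35.08 km

35.08 km


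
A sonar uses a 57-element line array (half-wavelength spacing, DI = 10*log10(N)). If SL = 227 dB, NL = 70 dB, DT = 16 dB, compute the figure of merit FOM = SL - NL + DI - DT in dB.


Step 1: DI = 10*log10(57) = 17.56 dB
Step 2: FOM = SL - NL + DI - DT = 227 - 70 + 17.56 - 16 = 158.56

158.56 dB


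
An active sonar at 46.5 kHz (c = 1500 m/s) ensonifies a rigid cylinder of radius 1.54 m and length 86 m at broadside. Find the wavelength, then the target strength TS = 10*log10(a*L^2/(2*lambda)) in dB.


Step 1: lambda = c/f = 1500/46500 = 0.03226 m
Step 2: TS = 10*log10(a*L^2/(2*lambda)) = 10*log10(1.54*86^2/(2*0.03226)) = 52.47

52.47 dB


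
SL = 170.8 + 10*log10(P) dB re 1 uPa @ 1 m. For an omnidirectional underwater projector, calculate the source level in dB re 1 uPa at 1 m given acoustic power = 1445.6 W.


SL = 170.8 + 10*log10(1445.6) = 170.8 + 31.6 = 202.4

202.4 dB


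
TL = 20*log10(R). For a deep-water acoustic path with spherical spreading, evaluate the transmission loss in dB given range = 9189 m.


79.27 dB


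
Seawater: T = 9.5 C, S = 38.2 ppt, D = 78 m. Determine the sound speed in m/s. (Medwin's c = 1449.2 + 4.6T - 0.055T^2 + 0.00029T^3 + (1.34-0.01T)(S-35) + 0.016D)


1493.42 m/s


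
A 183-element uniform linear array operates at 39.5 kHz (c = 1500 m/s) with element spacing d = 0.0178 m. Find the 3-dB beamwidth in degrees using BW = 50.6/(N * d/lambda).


0.59 deg


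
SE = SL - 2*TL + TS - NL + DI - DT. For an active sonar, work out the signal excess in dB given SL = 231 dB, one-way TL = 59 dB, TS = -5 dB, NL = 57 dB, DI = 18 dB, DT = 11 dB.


SE = SL - 2*TL + TS - NL + DI - DT = 231 - 2*59 + (-5) - 57 + 18 - 11 = 58

58 dB


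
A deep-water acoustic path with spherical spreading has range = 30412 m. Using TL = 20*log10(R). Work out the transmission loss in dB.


89.66 dB


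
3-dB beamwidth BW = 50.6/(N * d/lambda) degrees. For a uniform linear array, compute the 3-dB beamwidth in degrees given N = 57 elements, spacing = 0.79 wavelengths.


BW = 50.6 / (57 * 0.79) = 50.6 / 45.03 = 1.12

1.12 deg


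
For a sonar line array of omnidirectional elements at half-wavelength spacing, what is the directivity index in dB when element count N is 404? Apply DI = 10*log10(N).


26.06 dB


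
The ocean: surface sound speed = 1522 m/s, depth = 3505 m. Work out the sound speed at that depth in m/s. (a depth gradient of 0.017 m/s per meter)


1581.585 m/s


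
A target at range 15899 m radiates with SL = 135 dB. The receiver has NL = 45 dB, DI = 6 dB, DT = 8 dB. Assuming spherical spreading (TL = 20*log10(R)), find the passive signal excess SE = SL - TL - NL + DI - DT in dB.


3.97 dB


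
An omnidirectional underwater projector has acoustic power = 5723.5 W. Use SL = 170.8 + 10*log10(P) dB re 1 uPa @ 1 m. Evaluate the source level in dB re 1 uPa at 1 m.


SL = 170.8 + 10*log10(5723.5) = 170.8 + 37.58 = 208.38

208.38 dB


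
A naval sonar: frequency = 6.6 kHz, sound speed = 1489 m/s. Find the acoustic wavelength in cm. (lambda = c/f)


lambda = c/f = 1489 / 6600 = 0.2256 m = 22.56 cm

22.56 cm


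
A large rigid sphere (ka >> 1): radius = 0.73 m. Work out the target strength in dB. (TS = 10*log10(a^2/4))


TS = 10*log10(0.73^2 / 4) = 10*log10(0.133225) = -8.75

-8.75 dB


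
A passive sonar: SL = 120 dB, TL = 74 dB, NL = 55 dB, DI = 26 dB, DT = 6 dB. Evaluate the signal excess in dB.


SE = SL - TL - NL + DI - DT = 120 - 74 - 55 + 26 - 6 = 11

11 dB


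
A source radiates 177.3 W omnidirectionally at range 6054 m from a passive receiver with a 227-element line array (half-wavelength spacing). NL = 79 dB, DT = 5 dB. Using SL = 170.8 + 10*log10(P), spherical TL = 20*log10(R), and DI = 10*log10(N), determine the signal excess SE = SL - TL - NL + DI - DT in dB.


Step 1: SL = 170.8 + 10*log10(177.3) = 193.29 dB
Step 2: TL = 20*log10(6054) = 75.64 dB
Step 3: DI = 10*log10(227) = 23.56 dB
Step 4: SE = SL - TL - NL + DI - DT = 193.29 - 75.64 - 79 + 23.56 - 5 = 57.21

57.21 dB


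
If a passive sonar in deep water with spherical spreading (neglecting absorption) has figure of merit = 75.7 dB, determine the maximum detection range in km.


6.1 km


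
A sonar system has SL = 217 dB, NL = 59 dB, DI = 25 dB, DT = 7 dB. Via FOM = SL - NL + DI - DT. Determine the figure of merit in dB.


FOM = SL - NL + DI - DT = 217 - 59 + 25 - 7 = 176

176 dB


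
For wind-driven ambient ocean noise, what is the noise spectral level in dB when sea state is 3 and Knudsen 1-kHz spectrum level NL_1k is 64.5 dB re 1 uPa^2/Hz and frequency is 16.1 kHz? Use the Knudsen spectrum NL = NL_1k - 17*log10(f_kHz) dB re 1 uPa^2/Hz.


43.98 dB


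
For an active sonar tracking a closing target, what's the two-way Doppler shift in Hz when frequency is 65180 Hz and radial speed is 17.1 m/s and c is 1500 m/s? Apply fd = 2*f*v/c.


fd = 2*f*v/c = 2 * 65180 * 17.1 / 1500 = 1486.1

1486.1 Hz


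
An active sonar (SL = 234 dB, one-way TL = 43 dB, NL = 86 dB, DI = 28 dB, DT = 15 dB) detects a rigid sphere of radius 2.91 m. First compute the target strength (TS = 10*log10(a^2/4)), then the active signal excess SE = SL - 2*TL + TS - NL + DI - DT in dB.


Step 1: TS = 10*log10(2.91^2/4) = 3.26 dB
Step 2: SE = SL - 2*TL + TS - NL + DI - DT = 234 - 2*43 + (3.26) - 86 + 28 - 15 = 78.26

78.26 dB


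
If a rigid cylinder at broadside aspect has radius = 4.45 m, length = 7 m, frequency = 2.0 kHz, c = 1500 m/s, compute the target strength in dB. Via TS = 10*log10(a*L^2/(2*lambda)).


lambda = 1500/2000 = 0.75 m
TS = 10*log10(4.45*7^2/(2*0.75)) = 21.62

21.62 dB


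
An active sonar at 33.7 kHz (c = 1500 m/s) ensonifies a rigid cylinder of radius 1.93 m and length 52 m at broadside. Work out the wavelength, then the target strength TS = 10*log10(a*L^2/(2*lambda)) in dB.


Step 1: lambda = c/f = 1500/33700 = 0.04451 m
Step 2: TS = 10*log10(a*L^2/(2*lambda)) = 10*log10(1.93*52^2/(2*0.04451)) = 47.68

47.68 dB


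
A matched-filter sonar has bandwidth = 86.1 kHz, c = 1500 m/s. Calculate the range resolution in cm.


dR = c/(2*BW) = 1500 / (2 * 86.1e3) = 0.0087 m = 0.87 cm

0.87 cm


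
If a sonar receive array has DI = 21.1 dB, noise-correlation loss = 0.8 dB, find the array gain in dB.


AG = DI - L_corr = 21.1 - 0.8 = 20.3

20.3 dB


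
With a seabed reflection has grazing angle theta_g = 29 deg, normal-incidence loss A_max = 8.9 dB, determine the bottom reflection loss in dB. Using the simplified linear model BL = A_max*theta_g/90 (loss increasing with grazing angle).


2.87 dB


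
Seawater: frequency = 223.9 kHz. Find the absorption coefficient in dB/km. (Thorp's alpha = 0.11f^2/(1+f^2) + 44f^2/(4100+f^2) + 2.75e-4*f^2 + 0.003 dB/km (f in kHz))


f^2 = 50131.21
alpha = 0.11*50131.21/(1+50131.21) + 44*50131.21/(4100+50131.21) + 2.75e-4*50131.21 + 0.003 = 54.573

54.573 dB/km


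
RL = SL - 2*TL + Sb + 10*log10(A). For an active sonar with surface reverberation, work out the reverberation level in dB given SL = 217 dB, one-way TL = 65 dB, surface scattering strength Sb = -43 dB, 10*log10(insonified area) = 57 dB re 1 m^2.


RL = SL - 2*TL + Sb + 10*log10(A) = 217 - 2*65 + (-43) + 57 = 101

101 dB


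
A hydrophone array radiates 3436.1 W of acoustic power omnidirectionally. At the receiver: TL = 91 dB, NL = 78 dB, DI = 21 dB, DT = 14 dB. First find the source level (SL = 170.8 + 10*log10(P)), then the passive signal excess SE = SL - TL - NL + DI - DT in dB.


Step 1: SL = 170.8 + 10*log10(3436.1) = 206.16 dB
Step 2: SE = SL - TL - NL + DI - DT = 206.16 - 91 - 78 + 21 - 14 = 44.16

44.16 dB


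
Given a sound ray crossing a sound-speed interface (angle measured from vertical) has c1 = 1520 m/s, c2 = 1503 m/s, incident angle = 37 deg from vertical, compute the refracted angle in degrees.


sin(theta2) = (c2/c1)*sin(theta1) = (1503/1520)*sin(37 deg) = 0.59508
theta2 = arcsin(0.59508) = 36.52

36.52 deg


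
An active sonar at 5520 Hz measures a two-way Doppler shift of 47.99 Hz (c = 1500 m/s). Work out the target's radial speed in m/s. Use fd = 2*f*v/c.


6.52 m/s


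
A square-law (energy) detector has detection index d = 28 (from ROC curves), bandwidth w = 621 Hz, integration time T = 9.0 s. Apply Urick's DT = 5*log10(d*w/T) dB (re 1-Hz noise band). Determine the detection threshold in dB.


DT = 5*log10(d*w/T) = 5*log10(28 * 621 / 9.0) = 5*log10(1932.0) = 16.43

16.43 dB


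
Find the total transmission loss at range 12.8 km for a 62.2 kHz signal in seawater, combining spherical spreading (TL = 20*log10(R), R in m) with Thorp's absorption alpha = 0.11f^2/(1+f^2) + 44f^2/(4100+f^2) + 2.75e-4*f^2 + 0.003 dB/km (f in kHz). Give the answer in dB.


Step 1 (Thorp): alpha = 0.11*3868.84/(1+3868.84) + 44*3868.84/(4100+3868.84) + 2.75e-4*3868.84 + 0.003 = 22.5387 dB/km
Step 2: TL_spread = 20*log10(12800) = 82.14 dB
Step 3: TL_abs = alpha*R = 22.5387 * 12.8 = 288.5 dB
Step 4: TL_total = 82.14 + 288.5 = 370.64

370.64 dB


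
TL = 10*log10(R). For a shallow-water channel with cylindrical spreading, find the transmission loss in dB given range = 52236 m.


TL = 10*log10(52236) = 47.18

47.18 dB


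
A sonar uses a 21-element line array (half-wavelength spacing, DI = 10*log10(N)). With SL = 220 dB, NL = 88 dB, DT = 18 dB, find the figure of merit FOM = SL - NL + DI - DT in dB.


Step 1: DI = 10*log10(21) = 13.22 dB
Step 2: FOM = SL - NL + DI - DT = 220 - 88 + 13.22 - 18 = 127.22

127.22 dB


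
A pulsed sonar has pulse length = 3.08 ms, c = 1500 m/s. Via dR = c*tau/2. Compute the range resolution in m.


dR = c*tau/2 = 1500 * 3.08e-3 / 2 = 2.31

2.31 m


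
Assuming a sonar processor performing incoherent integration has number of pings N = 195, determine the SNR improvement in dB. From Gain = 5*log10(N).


11.45 dB


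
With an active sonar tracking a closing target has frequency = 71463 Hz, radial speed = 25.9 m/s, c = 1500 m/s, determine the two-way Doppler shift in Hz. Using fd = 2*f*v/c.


fd = 2*f*v/c = 2 * 71463 * 25.9 / 1500 = 2467.86

2467.86 Hz


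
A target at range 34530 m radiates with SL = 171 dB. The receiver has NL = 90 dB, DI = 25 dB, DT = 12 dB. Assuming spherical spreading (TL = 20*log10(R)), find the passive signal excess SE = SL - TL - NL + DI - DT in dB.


3.24 dB


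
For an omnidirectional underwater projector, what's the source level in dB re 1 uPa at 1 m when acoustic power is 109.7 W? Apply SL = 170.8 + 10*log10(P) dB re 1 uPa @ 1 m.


SL = 170.8 + 10*log10(109.7) = 170.8 + 20.4 = 191.2

191.2 dB


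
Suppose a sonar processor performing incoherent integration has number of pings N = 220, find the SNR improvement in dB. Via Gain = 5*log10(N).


Gain = 5*log10(220) = 11.71

11.71 dB


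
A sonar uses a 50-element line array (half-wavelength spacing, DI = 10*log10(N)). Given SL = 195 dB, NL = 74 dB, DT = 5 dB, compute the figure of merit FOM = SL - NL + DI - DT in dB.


Step 1: DI = 10*log10(50) = 16.99 dB
Step 2: FOM = SL - NL + DI - DT = 195 - 74 + 16.99 - 5 = 132.99

132.99 dB


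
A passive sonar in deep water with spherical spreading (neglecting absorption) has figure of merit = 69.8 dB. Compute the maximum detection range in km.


3.09 km


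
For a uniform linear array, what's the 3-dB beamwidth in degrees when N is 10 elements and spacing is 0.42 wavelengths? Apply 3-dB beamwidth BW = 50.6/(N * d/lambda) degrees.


BW = 50.6 / (10 * 0.42) = 50.6 / 4.2 = 12.05

12.05 deg


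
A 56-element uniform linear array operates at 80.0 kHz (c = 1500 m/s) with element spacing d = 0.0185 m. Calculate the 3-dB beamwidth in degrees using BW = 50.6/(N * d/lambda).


Step 1: lambda = 1500/80000 = 0.01875 m
Step 2: d/lambda = 0.0185/0.01875 = 0.9867
Step 3: BW = 50.6/(N * d/lambda) = 50.6/(56 * 0.9867) = 0.92

0.92 deg


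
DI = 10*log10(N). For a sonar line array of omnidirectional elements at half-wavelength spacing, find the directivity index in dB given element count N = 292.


24.65 dB


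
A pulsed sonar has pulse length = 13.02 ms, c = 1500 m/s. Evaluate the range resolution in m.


dR = c*tau/2 = 1500 * 13.02e-3 / 2 = 9.765

9.765 m


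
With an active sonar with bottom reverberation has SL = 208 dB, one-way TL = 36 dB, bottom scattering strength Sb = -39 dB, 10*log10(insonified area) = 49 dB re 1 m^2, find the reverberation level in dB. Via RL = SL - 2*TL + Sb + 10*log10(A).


146 dB


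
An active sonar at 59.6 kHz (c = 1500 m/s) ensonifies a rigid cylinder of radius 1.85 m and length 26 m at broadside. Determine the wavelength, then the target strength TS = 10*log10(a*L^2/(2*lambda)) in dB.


Step 1: lambda = c/f = 1500/59600 = 0.02517 m
Step 2: TS = 10*log10(a*L^2/(2*lambda)) = 10*log10(1.85*26^2/(2*0.02517)) = 43.95

43.95 dB


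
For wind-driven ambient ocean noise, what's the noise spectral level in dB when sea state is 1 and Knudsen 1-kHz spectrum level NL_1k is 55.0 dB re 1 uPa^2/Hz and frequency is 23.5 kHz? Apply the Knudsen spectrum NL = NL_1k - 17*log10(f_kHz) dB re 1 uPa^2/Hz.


NL = NL_1k - 17*log10(f_kHz) = 55.0 - 17*log10(23.5) = 55.0 - (23.31) = 31.69

31.69 dB


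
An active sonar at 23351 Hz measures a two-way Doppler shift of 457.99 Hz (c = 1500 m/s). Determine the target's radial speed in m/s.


From fd = 2*f*v/c, v = c*fd/(2*f) = 1500 * 457.99 / (2*23351) = 14.71

14.71 m/s


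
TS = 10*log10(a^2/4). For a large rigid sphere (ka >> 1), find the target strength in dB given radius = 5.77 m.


TS = 10*log10(5.77^2 / 4) = 10*log10(8.323225) = 9.2

9.2 dB


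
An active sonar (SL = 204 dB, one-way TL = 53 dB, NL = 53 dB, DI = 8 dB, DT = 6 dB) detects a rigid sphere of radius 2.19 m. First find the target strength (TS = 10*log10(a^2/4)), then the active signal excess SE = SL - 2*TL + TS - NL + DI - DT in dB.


Step 1: TS = 10*log10(2.19^2/4) = 0.79 dB
Step 2: SE = SL - 2*TL + TS - NL + DI - DT = 204 - 2*53 + (0.79) - 53 + 8 - 6 = 47.79

47.79 dB


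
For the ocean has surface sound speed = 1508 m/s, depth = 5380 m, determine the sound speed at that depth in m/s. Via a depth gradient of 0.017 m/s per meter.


c = 1508 + 0.017 * 5380 = 1599.46

1599.46 m/s


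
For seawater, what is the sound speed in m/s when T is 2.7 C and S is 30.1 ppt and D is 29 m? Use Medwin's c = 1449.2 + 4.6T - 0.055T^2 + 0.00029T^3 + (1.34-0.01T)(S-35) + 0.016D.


c = 1449.2 + 4.6*2.7 - 0.055*2.7^2 + 0.00029*2.7^3 + (1.34 - 0.01*2.7)*(30.1 - 35) + 0.016*29 = 1455.26

1455.26 m/s


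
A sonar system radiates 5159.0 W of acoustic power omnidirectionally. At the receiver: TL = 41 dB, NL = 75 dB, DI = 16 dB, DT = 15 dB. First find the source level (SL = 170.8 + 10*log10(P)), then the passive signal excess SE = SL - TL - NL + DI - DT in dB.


Step 1: SL = 170.8 + 10*log10(5159.0) = 207.93 dB
Step 2: SE = SL - TL - NL + DI - DT = 207.93 - 41 - 75 + 16 - 15 = 92.93

92.93 dB


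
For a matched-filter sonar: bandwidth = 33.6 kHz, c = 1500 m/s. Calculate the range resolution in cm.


dR = c/(2*BW) = 1500 / (2 * 33.6e3) = 0.0223 m = 2.23 cm

2.23 cm


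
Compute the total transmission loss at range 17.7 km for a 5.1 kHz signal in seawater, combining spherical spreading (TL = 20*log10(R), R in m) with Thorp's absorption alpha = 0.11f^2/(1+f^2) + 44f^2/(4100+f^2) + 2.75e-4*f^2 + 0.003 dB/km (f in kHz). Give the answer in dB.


Step 1 (Thorp): alpha = 0.11*26.01/(1+26.01) + 44*26.01/(4100+26.01) + 2.75e-4*26.01 + 0.003 = 0.3935 dB/km
Step 2: TL_spread = 20*log10(17700) = 84.96 dB
Step 3: TL_abs = alpha*R = 0.3935 * 17.7 = 6.96 dB
Step 4: TL_total = 84.96 + 6.96 = 91.92

91.92 dB


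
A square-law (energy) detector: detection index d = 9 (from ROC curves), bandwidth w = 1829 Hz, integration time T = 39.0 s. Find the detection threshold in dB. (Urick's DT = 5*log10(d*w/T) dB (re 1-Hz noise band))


13.13 dB


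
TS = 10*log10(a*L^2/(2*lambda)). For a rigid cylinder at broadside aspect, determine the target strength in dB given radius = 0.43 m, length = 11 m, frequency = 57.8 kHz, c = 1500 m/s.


lambda = 1500/57800 = 0.02595 m
TS = 10*log10(0.43*11^2/(2*0.02595)) = 30.01

30.01 dB


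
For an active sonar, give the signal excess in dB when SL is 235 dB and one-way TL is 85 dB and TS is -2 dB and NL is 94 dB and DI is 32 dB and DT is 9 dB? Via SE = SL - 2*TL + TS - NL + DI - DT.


-8 dB


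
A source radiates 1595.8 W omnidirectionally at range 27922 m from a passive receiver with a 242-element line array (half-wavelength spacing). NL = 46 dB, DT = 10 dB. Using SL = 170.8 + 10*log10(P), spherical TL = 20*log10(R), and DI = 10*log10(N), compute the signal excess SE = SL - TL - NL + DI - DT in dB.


Step 1: SL = 170.8 + 10*log10(1595.8) = 202.83 dB
Step 2: TL = 20*log10(27922) = 88.92 dB
Step 3: DI = 10*log10(242) = 23.84 dB
Step 4: SE = SL - TL - NL + DI - DT = 202.83 - 88.92 - 46 + 23.84 - 10 = 81.75

81.75 dB


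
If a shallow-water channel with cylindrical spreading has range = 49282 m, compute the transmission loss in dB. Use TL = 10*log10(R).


TL = 10*log10(49282) = 46.93

46.93 dB


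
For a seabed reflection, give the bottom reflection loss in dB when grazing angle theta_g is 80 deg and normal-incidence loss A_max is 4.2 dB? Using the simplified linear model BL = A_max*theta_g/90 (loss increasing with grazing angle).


3.73 dB


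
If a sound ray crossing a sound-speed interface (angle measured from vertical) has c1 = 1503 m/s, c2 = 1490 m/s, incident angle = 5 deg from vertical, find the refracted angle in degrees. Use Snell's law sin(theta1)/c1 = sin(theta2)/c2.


sin(theta2) = (c2/c1)*sin(theta1) = (1490/1503)*sin(5 deg) = 0.0864
theta2 = arcsin(0.0864) = 4.96

4.96 deg


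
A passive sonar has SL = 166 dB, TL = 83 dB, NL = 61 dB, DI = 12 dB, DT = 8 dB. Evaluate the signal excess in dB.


SE = SL - TL - NL + DI - DT = 166 - 83 - 61 + 12 - 8 = 26

26 dB


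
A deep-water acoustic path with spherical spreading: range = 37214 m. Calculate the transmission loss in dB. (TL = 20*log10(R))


TL = 20*log10(37214) = 91.41

91.41 dB


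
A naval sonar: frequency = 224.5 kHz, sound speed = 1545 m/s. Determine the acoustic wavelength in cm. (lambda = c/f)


lambda = c/f = 1545 / 224500 = 0.0069 m = 0.69 cm

0.69 cm


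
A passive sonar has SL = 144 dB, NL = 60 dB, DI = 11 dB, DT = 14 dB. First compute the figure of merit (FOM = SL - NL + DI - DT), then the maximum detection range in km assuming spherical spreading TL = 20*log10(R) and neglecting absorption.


Step 1: FOM = SL - NL + DI - DT = 144 - 60 + 11 - 14 = 81 dB
Step 2: at max range FOM = TL = 20*log10(R), so R = 10^(81/20) = 11220.18 m = 11.22 km

11.22 km


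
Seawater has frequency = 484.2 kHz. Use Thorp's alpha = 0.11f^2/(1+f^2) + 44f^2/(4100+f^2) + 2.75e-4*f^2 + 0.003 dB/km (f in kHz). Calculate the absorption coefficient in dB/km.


f^2 = 234449.64
alpha = 0.11*234449.64/(1+234449.64) + 44*234449.64/(4100+234449.64) + 2.75e-4*234449.64 + 0.003 = 107.83

107.83 dB/km


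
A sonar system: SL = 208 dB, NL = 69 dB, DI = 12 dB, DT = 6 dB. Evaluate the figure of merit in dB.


145 dB


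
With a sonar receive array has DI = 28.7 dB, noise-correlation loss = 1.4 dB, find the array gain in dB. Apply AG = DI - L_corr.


AG = DI - L_corr = 28.7 - 1.4 = 27.3

27.3 dB


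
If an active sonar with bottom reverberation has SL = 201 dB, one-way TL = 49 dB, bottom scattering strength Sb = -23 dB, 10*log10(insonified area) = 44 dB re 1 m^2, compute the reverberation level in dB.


124 dB


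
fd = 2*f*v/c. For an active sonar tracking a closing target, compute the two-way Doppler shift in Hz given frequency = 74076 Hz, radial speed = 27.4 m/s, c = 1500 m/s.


fd = 2*f*v/c = 2 * 74076 * 27.4 / 1500 = 2706.24

2706.24 Hz


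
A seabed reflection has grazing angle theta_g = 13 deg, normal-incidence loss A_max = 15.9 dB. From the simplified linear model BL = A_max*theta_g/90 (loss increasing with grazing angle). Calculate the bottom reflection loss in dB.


BL = A_max * theta_g / 90 = 15.9 * 13 / 90 = 2.3

2.3 dB


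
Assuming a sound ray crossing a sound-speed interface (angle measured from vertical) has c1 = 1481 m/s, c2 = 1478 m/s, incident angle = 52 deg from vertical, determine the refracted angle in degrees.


sin(theta2) = (c2/c1)*sin(theta1) = (1478/1481)*sin(52 deg) = 0.78641
theta2 = arcsin(0.78641) = 51.85

51.85 deg


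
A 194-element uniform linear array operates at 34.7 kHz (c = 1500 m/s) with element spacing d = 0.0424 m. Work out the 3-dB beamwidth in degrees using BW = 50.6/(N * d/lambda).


Step 1: lambda = 1500/34700 = 0.04323 m
Step 2: d/lambda = 0.0424/0.04323 = 0.9808
Step 3: BW = 50.6/(N * d/lambda) = 50.6/(194 * 0.9808) = 0.27

0.27 deg


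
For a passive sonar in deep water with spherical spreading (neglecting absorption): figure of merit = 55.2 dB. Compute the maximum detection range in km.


0.58 km


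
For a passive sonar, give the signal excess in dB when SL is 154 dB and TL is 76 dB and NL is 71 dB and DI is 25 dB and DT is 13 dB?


SE = SL - TL - NL + DI - DT = 154 - 76 - 71 + 25 - 13 = 19

19 dB


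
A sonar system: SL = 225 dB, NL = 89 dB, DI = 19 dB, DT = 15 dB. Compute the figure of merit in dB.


FOM = SL - NL + DI - DT = 225 - 89 + 19 - 15 = 140

140 dB


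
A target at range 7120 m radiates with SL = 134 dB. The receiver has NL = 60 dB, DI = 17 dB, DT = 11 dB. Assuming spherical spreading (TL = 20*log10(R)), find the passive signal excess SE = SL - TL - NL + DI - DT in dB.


2.95 dB


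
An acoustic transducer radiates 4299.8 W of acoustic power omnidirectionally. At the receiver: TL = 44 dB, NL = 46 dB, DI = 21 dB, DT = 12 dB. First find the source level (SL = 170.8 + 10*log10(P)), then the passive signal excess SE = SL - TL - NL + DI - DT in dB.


Step 1: SL = 170.8 + 10*log10(4299.8) = 207.13 dB
Step 2: SE = SL - TL - NL + DI - DT = 207.13 - 44 - 46 + 21 - 12 = 126.13

126.13 dB


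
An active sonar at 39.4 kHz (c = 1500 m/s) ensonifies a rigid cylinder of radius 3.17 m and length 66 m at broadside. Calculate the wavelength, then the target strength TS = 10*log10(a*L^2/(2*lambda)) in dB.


Step 1: lambda = c/f = 1500/39400 = 0.03807 m
Step 2: TS = 10*log10(a*L^2/(2*lambda)) = 10*log10(3.17*66^2/(2*0.03807)) = 52.59

52.59 dB


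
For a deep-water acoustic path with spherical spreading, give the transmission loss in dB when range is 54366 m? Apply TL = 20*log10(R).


TL = 20*log10(54366) = 94.71

94.71 dB


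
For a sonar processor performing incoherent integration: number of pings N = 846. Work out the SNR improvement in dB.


14.64 dB


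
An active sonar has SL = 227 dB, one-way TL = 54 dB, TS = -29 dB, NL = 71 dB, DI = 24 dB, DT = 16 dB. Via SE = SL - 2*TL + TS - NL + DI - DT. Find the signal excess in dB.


SE = SL - 2*TL + TS - NL + DI - DT = 227 - 2*54 + (-29) - 71 + 24 - 16 = 27

27 dB


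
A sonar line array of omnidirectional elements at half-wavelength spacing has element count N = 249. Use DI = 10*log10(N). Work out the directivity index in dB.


DI = 10*log10(249) = 23.96

23.96 dB


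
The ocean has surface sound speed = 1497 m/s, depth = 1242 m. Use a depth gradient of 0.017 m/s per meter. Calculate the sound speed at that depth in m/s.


c = 1497 + 0.017 * 1242 = 1518.114

1518.114 m/s


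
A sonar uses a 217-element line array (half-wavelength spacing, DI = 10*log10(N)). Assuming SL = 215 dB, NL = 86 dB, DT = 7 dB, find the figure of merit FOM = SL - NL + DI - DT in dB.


145.36 dB


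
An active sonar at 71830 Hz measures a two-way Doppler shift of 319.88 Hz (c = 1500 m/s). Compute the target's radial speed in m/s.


From fd = 2*f*v/c, v = c*fd/(2*f) = 1500 * 319.88 / (2*71830) = 3.34

3.34 m/s


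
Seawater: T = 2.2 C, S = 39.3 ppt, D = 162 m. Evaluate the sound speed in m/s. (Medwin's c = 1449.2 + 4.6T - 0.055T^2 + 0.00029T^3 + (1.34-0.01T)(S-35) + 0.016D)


c = 1449.2 + 4.6*2.2 - 0.055*2.2^2 + 0.00029*2.2^3 + (1.34 - 0.01*2.2)*(39.3 - 35) + 0.016*162 = 1467.32

1467.32 m/s


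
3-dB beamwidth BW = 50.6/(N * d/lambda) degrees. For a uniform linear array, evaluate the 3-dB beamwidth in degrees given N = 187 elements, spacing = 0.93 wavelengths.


0.29 deg


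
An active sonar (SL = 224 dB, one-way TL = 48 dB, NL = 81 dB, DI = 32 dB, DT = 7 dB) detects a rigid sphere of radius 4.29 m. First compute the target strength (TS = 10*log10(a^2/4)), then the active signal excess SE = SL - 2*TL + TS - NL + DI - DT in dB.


Step 1: TS = 10*log10(4.29^2/4) = 6.63 dB
Step 2: SE = SL - 2*TL + TS - NL + DI - DT = 224 - 2*48 + (6.63) - 81 + 32 - 7 = 78.63

78.63 dB


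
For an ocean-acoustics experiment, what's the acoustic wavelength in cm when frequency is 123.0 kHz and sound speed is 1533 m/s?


lambda = c/f = 1533 / 123000 = 0.0125 m = 1.25 cm

1.25 cm


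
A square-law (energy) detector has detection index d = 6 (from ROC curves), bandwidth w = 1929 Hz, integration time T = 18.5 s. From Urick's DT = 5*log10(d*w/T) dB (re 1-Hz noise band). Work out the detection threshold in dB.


DT = 5*log10(d*w/T) = 5*log10(6 * 1929 / 18.5) = 5*log10(625.62) = 13.98

13.98 dB


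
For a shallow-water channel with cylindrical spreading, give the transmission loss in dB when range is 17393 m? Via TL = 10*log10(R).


TL = 10*log10(17393) = 42.4

42.4 dB


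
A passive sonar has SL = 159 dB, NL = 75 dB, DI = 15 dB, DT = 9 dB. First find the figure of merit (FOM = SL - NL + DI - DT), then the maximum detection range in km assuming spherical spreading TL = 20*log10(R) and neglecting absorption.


Step 1: FOM = SL - NL + DI - DT = 159 - 75 + 15 - 9 = 90 dB
Step 2: at max range FOM = TL = 20*log10(R), so R = 10^(90/20) = 31622.78 m = 31.62 km

31.62 km


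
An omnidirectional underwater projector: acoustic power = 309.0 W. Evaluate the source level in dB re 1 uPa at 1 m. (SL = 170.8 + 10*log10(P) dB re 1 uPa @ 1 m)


SL = 170.8 + 10*log10(309.0) = 170.8 + 24.9 = 195.7

195.7 dB


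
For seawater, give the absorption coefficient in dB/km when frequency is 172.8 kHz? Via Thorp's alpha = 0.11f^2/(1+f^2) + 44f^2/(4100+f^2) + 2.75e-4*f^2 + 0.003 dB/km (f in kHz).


47.012 dB/km


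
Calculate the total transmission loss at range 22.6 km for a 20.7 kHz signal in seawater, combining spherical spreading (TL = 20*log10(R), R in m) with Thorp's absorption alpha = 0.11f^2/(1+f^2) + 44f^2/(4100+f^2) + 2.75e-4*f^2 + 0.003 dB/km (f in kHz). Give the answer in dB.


Step 1 (Thorp): alpha = 0.11*428.49/(1+428.49) + 44*428.49/(4100+428.49) + 2.75e-4*428.49 + 0.003 = 4.3939 dB/km
Step 2: TL_spread = 20*log10(22600) = 87.08 dB
Step 3: TL_abs = alpha*R = 4.3939 * 22.6 = 99.3 dB
Step 4: TL_total = 87.08 + 99.3 = 186.38

186.38 dB


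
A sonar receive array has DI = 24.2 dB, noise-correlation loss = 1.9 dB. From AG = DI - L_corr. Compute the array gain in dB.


AG = DI - L_corr = 24.2 - 1.9 = 22.3

22.3 dB


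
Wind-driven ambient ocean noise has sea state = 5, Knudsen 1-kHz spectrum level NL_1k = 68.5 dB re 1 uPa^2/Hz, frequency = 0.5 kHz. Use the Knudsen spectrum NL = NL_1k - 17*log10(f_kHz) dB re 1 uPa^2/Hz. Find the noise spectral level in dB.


NL = NL_1k - 17*log10(f_kHz) = 68.5 - 17*log10(0.5) = 68.5 - (-5.12) = 73.62

73.62 dB


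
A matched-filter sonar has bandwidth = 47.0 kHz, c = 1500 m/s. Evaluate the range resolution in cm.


dR = c/(2*BW) = 1500 / (2 * 47.0e3) = 0.016 m = 1.6 cm

1.6 cm


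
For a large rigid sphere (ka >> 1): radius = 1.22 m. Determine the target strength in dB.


-4.29 dB


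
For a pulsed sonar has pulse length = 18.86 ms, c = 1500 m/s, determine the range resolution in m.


dR = c*tau/2 = 1500 * 18.86e-3 / 2 = 14.145

14.145 m


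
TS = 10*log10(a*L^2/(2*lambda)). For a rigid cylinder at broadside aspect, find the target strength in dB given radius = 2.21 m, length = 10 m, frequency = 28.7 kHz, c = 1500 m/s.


33.25 dB


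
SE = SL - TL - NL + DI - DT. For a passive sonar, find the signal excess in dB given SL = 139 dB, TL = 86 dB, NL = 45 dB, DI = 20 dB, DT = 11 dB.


SE = SL - TL - NL + DI - DT = 139 - 86 - 45 + 20 - 11 = 17

17 dB


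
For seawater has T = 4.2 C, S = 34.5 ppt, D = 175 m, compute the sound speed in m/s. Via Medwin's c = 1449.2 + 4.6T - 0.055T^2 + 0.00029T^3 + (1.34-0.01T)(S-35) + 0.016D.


1469.72 m/s


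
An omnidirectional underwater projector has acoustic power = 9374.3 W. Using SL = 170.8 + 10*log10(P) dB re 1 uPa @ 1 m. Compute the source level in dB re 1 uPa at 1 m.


SL = 170.8 + 10*log10(9374.3) = 170.8 + 39.72 = 210.52

210.52 dB


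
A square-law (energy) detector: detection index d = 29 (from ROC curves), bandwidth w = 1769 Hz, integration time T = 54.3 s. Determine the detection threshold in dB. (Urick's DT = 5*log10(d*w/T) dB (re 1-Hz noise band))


DT = 5*log10(d*w/T) = 5*log10(29 * 1769 / 54.3) = 5*log10(944.77) = 14.88

14.88 dB


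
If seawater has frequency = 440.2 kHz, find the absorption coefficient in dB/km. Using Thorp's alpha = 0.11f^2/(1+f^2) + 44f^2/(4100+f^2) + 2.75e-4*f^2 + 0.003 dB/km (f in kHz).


f^2 = 193776.04
alpha = 0.11*193776.04/(1+193776.04) + 44*193776.04/(4100+193776.04) + 2.75e-4*193776.04 + 0.003 = 96.49

96.49 dB/km


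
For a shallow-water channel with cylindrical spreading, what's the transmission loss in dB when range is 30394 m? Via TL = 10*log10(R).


TL = 10*log10(30394) = 44.83

44.83 dB


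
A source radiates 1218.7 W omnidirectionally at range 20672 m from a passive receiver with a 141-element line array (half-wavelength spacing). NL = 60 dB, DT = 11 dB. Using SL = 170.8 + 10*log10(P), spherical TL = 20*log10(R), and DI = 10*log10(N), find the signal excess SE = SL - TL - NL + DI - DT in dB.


65.84 dB


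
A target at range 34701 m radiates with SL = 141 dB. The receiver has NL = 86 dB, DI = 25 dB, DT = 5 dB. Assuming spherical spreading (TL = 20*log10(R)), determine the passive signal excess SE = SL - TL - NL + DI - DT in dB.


-15.81 dB


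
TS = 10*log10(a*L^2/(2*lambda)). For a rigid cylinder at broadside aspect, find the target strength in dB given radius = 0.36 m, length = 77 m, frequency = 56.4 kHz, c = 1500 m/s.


lambda = 1500/56400 = 0.0266 m
TS = 10*log10(0.36*77^2/(2*0.0266)) = 46.03

46.03 dB


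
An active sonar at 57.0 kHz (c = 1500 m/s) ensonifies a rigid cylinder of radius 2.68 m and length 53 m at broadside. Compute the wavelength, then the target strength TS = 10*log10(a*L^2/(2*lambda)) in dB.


Step 1: lambda = c/f = 1500/57000 = 0.02632 m
Step 2: TS = 10*log10(a*L^2/(2*lambda)) = 10*log10(2.68*53^2/(2*0.02632)) = 51.55

51.55 dB


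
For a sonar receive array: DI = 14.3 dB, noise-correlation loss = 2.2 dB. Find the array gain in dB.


AG = DI - L_corr = 14.3 - 2.2 = 12.1

12.1 dB


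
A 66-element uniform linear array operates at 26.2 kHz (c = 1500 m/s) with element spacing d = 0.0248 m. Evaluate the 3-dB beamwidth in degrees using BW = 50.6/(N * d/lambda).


Step 1: lambda = 1500/26200 = 0.05725 m
Step 2: d/lambda = 0.0248/0.05725 = 0.4332
Step 3: BW = 50.6/(N * d/lambda) = 50.6/(66 * 0.4332) = 1.77

1.77 deg


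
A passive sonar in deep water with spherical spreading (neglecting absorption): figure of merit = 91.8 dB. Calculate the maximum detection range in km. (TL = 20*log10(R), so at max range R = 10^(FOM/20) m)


38.9 km


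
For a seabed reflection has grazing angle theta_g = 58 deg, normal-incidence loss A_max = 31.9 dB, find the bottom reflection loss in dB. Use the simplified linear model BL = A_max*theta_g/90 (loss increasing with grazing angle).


BL = A_max * theta_g / 90 = 31.9 * 58 / 90 = 20.56

20.56 dB


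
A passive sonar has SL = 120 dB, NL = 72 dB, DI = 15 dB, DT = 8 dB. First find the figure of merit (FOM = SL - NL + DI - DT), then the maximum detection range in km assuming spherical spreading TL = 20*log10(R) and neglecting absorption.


Step 1: FOM = SL - NL + DI - DT = 120 - 72 + 15 - 8 = 55 dB
Step 2: at max range FOM = TL = 20*log10(R), so R = 10^(55/20) = 562.34 m = 0.56 km

0.56 km


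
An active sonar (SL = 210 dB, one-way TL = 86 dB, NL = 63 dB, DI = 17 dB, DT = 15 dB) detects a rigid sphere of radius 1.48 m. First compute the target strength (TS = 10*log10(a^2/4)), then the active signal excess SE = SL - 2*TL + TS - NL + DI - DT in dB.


Step 1: TS = 10*log10(1.48^2/4) = -2.62 dB
Step 2: SE = SL - 2*TL + TS - NL + DI - DT = 210 - 2*86 + (-2.62) - 63 + 17 - 15 = -25.62

-25.62 dB


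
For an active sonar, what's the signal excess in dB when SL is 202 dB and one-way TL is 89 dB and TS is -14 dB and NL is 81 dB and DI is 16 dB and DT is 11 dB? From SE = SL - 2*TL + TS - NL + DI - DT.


SE = SL - 2*TL + TS - NL + DI - DT = 202 - 2*89 + (-14) - 81 + 16 - 11 = -66

-66 dB


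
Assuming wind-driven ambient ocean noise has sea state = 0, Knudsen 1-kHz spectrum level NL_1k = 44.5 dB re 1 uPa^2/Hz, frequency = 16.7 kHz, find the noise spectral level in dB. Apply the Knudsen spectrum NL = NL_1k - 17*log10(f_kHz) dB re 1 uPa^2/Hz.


NL = NL_1k - 17*log10(f_kHz) = 44.5 - 17*log10(16.7) = 44.5 - (20.79) = 23.71

23.71 dB


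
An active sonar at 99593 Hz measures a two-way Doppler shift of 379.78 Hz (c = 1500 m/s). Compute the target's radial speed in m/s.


From fd = 2*f*v/c, v = c*fd/(2*f) = 1500 * 379.78 / (2*99593) = 2.86

2.86 m/s


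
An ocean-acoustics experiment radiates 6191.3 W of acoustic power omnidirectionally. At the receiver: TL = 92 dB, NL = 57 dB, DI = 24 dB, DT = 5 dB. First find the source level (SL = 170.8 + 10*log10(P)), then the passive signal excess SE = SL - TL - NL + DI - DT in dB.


Step 1: SL = 170.8 + 10*log10(6191.3) = 208.72 dB
Step 2: SE = SL - TL - NL + DI - DT = 208.72 - 92 - 57 + 24 - 5 = 78.72

78.72 dB


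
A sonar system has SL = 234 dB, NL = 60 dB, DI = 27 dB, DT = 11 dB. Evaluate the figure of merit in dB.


190 dB


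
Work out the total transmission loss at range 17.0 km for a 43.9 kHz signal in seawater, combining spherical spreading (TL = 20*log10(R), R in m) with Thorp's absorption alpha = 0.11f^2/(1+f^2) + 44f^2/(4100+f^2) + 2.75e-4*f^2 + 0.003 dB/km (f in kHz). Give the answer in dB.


Step 1 (Thorp): alpha = 0.11*1927.21/(1+1927.21) + 44*1927.21/(4100+1927.21) + 2.75e-4*1927.21 + 0.003 = 14.712 dB/km
Step 2: TL_spread = 20*log10(17000) = 84.61 dB
Step 3: TL_abs = alpha*R = 14.712 * 17.0 = 250.1 dB
Step 4: TL_total = 84.61 + 250.1 = 334.71

334.71 dB


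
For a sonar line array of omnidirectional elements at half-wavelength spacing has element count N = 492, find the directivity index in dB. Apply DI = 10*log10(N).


26.92 dB


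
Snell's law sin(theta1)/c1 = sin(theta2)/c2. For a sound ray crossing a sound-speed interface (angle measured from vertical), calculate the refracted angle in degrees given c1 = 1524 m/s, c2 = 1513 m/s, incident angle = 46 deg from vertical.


sin(theta2) = (c2/c1)*sin(theta1) = (1513/1524)*sin(46 deg) = 0.71415
theta2 = arcsin(0.71415) = 45.57

45.57 deg


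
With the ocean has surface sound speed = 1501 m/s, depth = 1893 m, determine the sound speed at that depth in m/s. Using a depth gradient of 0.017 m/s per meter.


1533.181 m/s


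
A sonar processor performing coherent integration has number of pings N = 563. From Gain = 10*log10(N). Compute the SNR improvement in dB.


27.51 dB


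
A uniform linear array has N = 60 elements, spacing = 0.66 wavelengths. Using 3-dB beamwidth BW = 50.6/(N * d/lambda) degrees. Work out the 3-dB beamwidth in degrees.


BW = 50.6 / (60 * 0.66) = 50.6 / 39.6 = 1.28

1.28 deg


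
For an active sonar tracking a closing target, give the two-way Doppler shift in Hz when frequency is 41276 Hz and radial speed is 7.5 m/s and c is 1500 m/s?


412.76 Hz


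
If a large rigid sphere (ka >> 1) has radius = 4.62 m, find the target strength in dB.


7.27 dB


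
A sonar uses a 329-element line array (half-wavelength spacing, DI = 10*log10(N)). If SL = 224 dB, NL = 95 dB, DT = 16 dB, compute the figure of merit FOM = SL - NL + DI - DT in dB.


138.17 dB


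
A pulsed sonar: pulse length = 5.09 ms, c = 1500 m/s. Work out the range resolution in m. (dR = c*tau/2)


dR = c*tau/2 = 1500 * 5.09e-3 / 2 = 3.8175

3.8175 m


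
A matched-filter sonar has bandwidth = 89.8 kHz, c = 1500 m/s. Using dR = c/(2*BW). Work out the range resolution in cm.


dR = c/(2*BW) = 1500 / (2 * 89.8e3) = 0.0084 m = 0.84 cm

0.84 cm


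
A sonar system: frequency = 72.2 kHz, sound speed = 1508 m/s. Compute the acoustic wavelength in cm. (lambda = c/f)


lambda = c/f = 1508 / 72200 = 0.0209 m = 2.09 cm

2.09 cm


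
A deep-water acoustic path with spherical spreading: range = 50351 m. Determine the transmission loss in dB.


TL = 20*log10(50351) = 94.04

94.04 dB


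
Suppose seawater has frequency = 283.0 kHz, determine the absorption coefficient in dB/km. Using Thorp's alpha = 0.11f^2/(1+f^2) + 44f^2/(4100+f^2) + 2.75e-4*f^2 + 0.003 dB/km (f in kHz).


f^2 = 80089.0
alpha = 0.11*80089.0/(1+80089.0) + 44*80089.0/(4100+80089.0) + 2.75e-4*80089.0 + 0.003 = 63.995

63.995 dB/km


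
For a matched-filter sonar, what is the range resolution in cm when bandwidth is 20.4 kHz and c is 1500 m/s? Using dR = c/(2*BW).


3.68 cm


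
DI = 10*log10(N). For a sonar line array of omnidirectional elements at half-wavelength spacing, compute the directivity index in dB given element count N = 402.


DI = 10*log10(402) = 26.04

26.04 dB


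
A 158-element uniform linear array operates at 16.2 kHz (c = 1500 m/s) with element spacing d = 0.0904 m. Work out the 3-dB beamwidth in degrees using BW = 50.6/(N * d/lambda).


Step 1: lambda = 1500/16200 = 0.09259 m
Step 2: d/lambda = 0.0904/0.09259 = 0.9763
Step 3: BW = 50.6/(N * d/lambda) = 50.6/(158 * 0.9763) = 0.33

0.33 deg


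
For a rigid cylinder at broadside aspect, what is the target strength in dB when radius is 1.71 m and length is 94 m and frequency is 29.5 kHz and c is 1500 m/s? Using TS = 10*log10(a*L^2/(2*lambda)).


51.72 dB


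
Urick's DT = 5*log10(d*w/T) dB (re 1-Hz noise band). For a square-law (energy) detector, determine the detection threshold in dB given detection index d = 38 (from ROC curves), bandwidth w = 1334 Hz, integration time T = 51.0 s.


14.99 dB


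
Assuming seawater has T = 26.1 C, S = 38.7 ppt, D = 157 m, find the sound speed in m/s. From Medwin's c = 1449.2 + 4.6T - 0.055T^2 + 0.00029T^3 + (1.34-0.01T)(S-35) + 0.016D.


c = 1449.2 + 4.6*26.1 - 0.055*26.1^2 + 0.00029*26.1^3 + (1.34 - 0.01*26.1)*(38.7 - 35) + 0.016*157 = 1543.45

1543.45 m/s


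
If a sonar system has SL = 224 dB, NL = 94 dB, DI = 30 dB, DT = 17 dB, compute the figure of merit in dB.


FOM = SL - NL + DI - DT = 224 - 94 + 30 - 17 = 143

143 dB


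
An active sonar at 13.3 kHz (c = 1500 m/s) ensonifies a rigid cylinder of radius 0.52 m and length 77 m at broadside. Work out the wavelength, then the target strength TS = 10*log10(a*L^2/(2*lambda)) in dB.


Step 1: lambda = c/f = 1500/13300 = 0.11278 m
Step 2: TS = 10*log10(a*L^2/(2*lambda)) = 10*log10(0.52*77^2/(2*0.11278)) = 41.36

41.36 dB
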